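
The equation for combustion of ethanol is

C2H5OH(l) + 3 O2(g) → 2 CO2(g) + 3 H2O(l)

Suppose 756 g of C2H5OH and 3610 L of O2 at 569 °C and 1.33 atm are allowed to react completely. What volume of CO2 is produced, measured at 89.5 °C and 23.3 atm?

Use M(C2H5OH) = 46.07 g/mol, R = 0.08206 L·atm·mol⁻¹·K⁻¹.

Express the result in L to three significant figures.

41.9 L

n(C2H5OH) = 756 / 46.07 = 16.41 mol
n(O2) = PV/RT = (1.33 × 3610) / (0.08206 × 842.15) = 69.48 mol
For 16.41 mol C2H5OH, stoichiometry requires (3/1) × 16.41 = 49.23 mol O2; 69.48 mol is available, so C2H5OH is limiting.
n(CO2) = (2/1) × 16.41 = 32.82 mol
V(CO2) = nRT/P = 32.82 × 0.08206 × 362.65 / 23.3 = 41.92 L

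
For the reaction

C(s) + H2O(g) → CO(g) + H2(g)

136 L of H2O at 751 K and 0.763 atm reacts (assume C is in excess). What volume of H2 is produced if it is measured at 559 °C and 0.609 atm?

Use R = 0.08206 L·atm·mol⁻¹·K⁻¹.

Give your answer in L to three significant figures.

n(H2O) = PV/RT = (0.763 × 136) / (0.08206 × 751) = 1.684 mol
n(H2) = (1/1) × 1.684 = 1.684 mol
V = nRT/P = 1.684 × 0.08206 × 832.15 / 0.609 = 188.8 L

189 L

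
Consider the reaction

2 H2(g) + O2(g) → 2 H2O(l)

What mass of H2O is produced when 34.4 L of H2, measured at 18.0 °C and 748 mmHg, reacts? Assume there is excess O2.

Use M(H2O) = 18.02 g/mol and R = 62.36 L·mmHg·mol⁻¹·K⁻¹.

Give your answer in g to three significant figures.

25.5 g

n(H2) = PV/RT = (748 × 34.4) / (62.36 × 291.15) = 1.417 mol
n(H2O) = (2/2) × 1.417 = 1.417 mol
m(H2O) = 1.417 × 18.02 = 25.53 g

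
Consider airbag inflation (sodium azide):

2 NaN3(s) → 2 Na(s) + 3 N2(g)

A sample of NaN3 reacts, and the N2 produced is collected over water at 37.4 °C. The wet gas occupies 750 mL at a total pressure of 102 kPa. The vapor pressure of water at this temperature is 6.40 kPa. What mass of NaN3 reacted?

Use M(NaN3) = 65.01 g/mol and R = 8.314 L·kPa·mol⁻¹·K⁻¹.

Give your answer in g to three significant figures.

1.20 g

P(N2) = 102 − 6.40 = 95.60 kPa
n(N2) = PV/RT = (95.60 × 0.7500) / (8.314 × 310.55) = 0.02777 mol
n(NaN3) = (2/3) × 0.02777 = 0.01851 mol
m(NaN3) = 0.01851 × 65.01 = 1.203 g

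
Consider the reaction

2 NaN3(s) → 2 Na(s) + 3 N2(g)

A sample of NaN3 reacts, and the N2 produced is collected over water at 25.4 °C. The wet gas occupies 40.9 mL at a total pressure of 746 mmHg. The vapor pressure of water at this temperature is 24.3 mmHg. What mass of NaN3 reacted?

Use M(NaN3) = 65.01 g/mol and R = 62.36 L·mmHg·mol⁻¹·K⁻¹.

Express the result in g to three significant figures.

P(N2) = 746 − 24.3 = 721.7 mmHg
n(N2) = PV/RT = (721.7 × 0.04090) / (62.36 × 298.55) = 0.001585 mol
n(NaN3) = (2/3) × 0.001585 = 0.001057 mol
m(NaN3) = 0.001057 × 65.01 = 0.06872 g

0.0687 g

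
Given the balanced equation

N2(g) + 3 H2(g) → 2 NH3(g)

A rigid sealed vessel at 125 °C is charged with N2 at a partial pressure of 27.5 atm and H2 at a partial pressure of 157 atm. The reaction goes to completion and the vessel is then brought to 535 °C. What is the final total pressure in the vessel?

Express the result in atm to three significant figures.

Because the vessel is rigid and T is held at 125 °C, work the stoichiometry in partial pressures (P_i = n_iRT/V).
P(H2) required for 27.5 atm of N2 = (3/1) × 27.5 = 82.50 atm; available 157 atm, so N2 is limiting.
P(H2) remaining = 157 − (3/1) × 27.5 = 74.50 atm
P(gaseous products) = (2)/1 × 27.5 = 55.00 atm
P_total at 125 °C = 74.50 + 55.00 = 129.5 atm
Scaling to 535 °C: P = 129.5 × 808.15/398.15 = 262.9 atm

263 atm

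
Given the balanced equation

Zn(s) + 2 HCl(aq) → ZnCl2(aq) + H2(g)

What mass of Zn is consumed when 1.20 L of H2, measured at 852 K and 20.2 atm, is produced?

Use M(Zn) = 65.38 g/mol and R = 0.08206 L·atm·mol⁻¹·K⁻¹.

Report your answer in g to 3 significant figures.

22.7 g

n(H2) = PV/RT = (20.2 × 1.20) / (0.08206 × 852) = 0.3467 mol
n(Zn) = (1/1) × 0.3467 = 0.3467 mol
m(Zn) = 0.3467 × 65.38 = 22.67 g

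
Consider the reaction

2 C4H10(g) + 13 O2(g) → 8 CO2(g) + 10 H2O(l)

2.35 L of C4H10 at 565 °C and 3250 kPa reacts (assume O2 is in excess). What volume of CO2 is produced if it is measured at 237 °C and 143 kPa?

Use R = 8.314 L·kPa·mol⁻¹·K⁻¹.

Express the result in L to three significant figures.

n(C4H10) = PV/RT = (3250 × 2.35) / (8.314 × 838.15) = 1.096 mol
n(CO2) = (8/2) × 1.096 = 4.384 mol
V = nRT/P = 4.384 × 8.314 × 510.15 / 143 = 130.0 L

130 L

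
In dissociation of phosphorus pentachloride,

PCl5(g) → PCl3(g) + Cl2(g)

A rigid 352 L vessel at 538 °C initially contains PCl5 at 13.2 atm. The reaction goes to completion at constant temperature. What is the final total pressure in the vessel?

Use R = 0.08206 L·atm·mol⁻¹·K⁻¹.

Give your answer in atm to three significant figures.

26.4 atm

Since T and V are fixed, P_final/P_initial = n_final/n_initial = 2/1.
P_final = (2/1) × 13.2 = 26.40 atm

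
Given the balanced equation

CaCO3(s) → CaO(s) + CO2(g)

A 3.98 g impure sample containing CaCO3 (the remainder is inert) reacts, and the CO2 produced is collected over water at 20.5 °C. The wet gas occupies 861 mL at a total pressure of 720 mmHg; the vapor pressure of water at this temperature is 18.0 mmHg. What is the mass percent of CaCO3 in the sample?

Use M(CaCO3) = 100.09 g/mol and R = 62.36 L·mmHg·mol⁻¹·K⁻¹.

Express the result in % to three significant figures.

P(CO2) = 720 − 18.0 = 702.0 mmHg
n(CO2) = PV/RT = (702.0 × 0.8610) / (62.36 × 293.65) = 0.03301 mol
n(CaCO3) = (1/1) × 0.03301 = 0.03301 mol
m(CaCO3) = 0.03301 × 100.09 = 3.304 g
%CaCO3 = 3.304 / 3.98 × 100 = 83.02%

83.0 %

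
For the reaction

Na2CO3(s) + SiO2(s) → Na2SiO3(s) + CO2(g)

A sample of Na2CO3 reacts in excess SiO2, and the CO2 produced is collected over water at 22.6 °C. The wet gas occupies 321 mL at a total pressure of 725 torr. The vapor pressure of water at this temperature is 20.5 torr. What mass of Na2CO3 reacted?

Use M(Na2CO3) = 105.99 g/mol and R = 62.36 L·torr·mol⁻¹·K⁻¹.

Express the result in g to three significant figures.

1.30 g

P(CO2) = 725 − 20.5 = 704.5 torr
n(CO2) = PV/RT = (704.5 × 0.3210) / (62.36 × 295.75) = 0.01226 mol
n(Na2CO3) = (1/1) × 0.01226 = 0.01226 mol
m(Na2CO3) = 0.01226 × 105.99 = 1.299 g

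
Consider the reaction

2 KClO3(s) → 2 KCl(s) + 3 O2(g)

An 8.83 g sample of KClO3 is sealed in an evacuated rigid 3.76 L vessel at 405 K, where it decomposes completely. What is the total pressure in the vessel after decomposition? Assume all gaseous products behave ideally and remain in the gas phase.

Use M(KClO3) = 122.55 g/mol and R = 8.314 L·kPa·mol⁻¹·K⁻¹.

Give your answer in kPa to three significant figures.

n(KClO3) = 8.83 / 122.55 = 0.07205 mol
n(gas produced) = (3/2) × 0.07205 = 0.1081 mol
P = nRT/V = 0.1081 × 8.314 × 405 / 3.76 = 96.81 kPa

96.8 kPa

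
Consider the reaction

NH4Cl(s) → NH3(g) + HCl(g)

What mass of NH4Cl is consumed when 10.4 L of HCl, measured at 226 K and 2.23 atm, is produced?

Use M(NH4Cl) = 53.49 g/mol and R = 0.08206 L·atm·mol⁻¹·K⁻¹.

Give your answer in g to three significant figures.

66.9 g

n(HCl) = PV/RT = (2.23 × 10.4) / (0.08206 × 226) = 1.251 mol
n(NH4Cl) = (1/1) × 1.251 = 1.251 mol
m(NH4Cl) = 1.251 × 53.49 = 66.92 g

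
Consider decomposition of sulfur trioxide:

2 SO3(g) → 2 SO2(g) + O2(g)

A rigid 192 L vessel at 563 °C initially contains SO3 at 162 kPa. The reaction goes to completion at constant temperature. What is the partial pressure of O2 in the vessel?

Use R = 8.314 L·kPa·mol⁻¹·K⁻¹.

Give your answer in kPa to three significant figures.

81.0 kPa

n(SO3)₀ = PV/RT = (162 × 192) / (8.314 × 836.15) = 4.474 mol
n(O2) = (1/2) × 4.474 = 2.237 mol
P(O2) = nRT/V = 2.237 × 8.314 × 836.15 / 192 = 81.00 kPa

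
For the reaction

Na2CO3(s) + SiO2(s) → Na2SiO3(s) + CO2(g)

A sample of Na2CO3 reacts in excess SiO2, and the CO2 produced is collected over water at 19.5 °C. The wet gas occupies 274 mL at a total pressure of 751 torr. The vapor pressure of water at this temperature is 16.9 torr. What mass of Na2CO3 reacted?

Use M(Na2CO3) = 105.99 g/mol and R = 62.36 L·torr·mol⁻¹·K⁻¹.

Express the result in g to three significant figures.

P(CO2) = 751 − 16.9 = 734.1 torr
n(CO2) = PV/RT = (734.1 × 0.2740) / (62.36 × 292.65) = 0.01102 mol
n(Na2CO3) = (1/1) × 0.01102 = 0.01102 mol
m(Na2CO3) = 0.01102 × 105.99 = 1.168 g

1.17 g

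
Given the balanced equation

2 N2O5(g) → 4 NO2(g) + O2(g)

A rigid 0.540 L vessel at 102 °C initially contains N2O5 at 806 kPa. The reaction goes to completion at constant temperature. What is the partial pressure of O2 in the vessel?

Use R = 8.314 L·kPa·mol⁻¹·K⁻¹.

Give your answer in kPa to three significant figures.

n(N2O5)₀ = PV/RT = (806 × 0.540) / (8.314 × 375.15) = 0.1395 mol
n(O2) = (1/2) × 0.1395 = 0.06975 mol
P(O2) = nRT/V = 0.06975 × 8.314 × 375.15 / 0.540 = 402.9 kPa

403 kPa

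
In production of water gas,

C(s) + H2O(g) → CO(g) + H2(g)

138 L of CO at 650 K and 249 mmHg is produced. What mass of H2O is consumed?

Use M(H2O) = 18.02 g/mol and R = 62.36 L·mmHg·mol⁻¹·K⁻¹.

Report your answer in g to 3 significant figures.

15.3 g

n(CO) = PV/RT = (249 × 138) / (62.36 × 650) = 0.8477 mol
n(H2O) = (1/1) × 0.8477 = 0.8477 mol
m(H2O) = 0.8477 × 18.02 = 15.28 g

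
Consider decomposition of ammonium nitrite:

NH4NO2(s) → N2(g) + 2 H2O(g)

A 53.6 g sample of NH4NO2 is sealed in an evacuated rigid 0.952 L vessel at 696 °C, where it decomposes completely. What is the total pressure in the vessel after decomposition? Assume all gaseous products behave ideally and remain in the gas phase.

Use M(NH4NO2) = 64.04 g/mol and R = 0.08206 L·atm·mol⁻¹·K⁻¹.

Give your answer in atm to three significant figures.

210 atm

n(NH4NO2) = 53.6 / 64.04 = 0.8370 mol
n(gas produced) = (3/1) × 0.8370 = 2.511 mol
P = nRT/V = 2.511 × 0.08206 × 969.15 / 0.952 = 209.8 atm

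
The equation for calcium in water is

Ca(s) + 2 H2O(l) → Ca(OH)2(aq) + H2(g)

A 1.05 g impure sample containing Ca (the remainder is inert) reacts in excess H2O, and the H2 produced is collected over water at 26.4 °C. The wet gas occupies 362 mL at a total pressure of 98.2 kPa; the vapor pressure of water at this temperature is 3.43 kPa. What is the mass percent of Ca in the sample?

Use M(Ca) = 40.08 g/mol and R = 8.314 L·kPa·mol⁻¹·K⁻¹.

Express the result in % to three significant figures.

P(H2) = 98.2 − 3.43 = 94.77 kPa
n(H2) = PV/RT = (94.77 × 0.3620) / (8.314 × 299.55) = 0.01378 mol
n(Ca) = (1/1) × 0.01378 = 0.01378 mol
m(Ca) = 0.01378 × 40.08 = 0.5523 g
%Ca = 0.5523 / 1.05 × 100 = 52.60%

52.6 %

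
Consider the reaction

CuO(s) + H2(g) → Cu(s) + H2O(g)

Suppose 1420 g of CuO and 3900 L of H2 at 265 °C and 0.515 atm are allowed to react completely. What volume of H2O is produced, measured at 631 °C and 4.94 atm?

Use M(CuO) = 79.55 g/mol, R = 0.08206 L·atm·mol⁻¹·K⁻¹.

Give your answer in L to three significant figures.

n(CuO) = 1420 / 79.55 = 17.85 mol
n(H2) = PV/RT = (0.515 × 3900) / (0.08206 × 538.15) = 45.48 mol
For 17.85 mol CuO, stoichiometry requires (1/1) × 17.85 = 17.85 mol H2; 45.48 mol is available, so CuO is limiting.
n(H2O) = (1/1) × 17.85 = 17.85 mol
V(H2O) = nRT/P = 17.85 × 0.08206 × 904.15 / 4.94 = 268.1 L

268 L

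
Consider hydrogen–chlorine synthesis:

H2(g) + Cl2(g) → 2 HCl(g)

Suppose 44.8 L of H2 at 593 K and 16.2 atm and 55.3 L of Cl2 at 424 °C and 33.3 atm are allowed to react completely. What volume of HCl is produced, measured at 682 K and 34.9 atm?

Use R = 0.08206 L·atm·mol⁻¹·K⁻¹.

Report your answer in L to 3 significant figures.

n(H2) = PV/RT = (16.2 × 44.8) / (0.08206 × 593) = 14.91 mol
n(Cl2) = PV/RT = (33.3 × 55.3) / (0.08206 × 697.15) = 32.19 mol
For 14.91 mol H2, stoichiometry requires (1/1) × 14.91 = 14.91 mol Cl2; 32.19 mol is available, so H2 is limiting.
n(HCl) = (2/1) × 14.91 = 29.82 mol
V(HCl) = nRT/P = 29.82 × 0.08206 × 682 / 34.9 = 47.82 L

47.8 L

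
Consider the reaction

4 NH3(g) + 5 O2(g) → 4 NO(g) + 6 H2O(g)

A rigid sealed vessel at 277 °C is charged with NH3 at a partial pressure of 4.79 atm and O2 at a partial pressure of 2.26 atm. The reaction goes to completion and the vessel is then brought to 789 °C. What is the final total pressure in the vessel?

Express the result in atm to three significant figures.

14.5 atm

At constant V, partial pressures at 277 °C are proportional to moles, so apply stoichiometry directly to pressures.
P(O2) required for 4.79 atm of NH3 = (5/4) × 4.79 = 5.987 atm; available 2.26 atm, so O2 is limiting.
P(NH3) remaining = 4.79 − (4/5) × 2.26 = 2.982 atm
P(gaseous products) = (4+6)/5 × 2.26 = 4.520 atm
P_total at 277 °C = 2.982 + 4.520 = 7.502 atm
Scaling to 789 °C: P = 7.502 × 1062.15/550.15 = 14.48 atm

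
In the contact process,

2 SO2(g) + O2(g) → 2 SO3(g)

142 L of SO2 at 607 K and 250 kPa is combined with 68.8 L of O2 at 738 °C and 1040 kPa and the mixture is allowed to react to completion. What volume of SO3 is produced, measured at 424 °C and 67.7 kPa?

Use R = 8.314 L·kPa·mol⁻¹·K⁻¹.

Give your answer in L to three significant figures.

n(SO2) = PV/RT = (250 × 142) / (8.314 × 607) = 7.034 mol
n(O2) = PV/RT = (1040 × 68.8) / (8.314 × 1011.15) = 8.511 mol
For 7.034 mol SO2, stoichiometry requires (1/2) × 7.034 = 3.517 mol O2; 8.511 mol is available, so SO2 is limiting.
n(SO3) = (2/2) × 7.034 = 7.034 mol
V(SO3) = nRT/P = 7.034 × 8.314 × 697.15 / 67.7 = 602.2 L

602 L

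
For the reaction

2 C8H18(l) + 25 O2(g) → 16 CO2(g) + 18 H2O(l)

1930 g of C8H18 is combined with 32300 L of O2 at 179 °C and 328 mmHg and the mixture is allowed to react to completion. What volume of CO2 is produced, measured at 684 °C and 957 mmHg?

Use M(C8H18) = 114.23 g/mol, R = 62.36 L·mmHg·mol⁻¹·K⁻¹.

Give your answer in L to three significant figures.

8430 L

n(C8H18) = 1930 / 114.23 = 16.90 mol
n(O2) = PV/RT = (328 × 32300) / (62.36 × 452.15) = 375.7 mol
For 16.90 mol C8H18, stoichiometry requires (25/2) × 16.90 = 211.2 mol O2; 375.7 mol is available, so C8H18 is limiting.
n(CO2) = (16/2) × 16.90 = 135.2 mol
V(CO2) = nRT/P = 135.2 × 62.36 × 957.15 / 957 = 8432 L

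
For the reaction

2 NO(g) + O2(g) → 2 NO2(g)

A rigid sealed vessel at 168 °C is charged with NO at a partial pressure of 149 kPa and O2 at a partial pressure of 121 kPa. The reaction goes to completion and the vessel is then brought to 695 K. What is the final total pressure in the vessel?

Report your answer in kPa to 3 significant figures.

At constant V, partial pressures at 168 °C are proportional to moles, so apply stoichiometry directly to pressures.
P(O2) required for 149 kPa of NO = (1/2) × 149 = 74.50 kPa; available 121 kPa, so NO is limiting.
P(O2) remaining = 121 − (1/2) × 149 = 46.50 kPa
P(gaseous products) = (2)/2 × 149 = 149.0 kPa
P_total at 168 °C = 46.50 + 149.0 = 195.5 kPa
Scaling to 695 K: P = 195.5 × 695/441.15 = 308.0 kPa

308 kPa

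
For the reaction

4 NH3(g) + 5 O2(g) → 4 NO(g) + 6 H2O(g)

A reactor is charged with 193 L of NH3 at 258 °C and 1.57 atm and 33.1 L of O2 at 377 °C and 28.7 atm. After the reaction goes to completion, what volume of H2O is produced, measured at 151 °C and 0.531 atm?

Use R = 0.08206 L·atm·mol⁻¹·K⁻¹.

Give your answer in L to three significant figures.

n(NH3) = PV/RT = (1.57 × 193) / (0.08206 × 531.15) = 6.952 mol
n(O2) = PV/RT = (28.7 × 33.1) / (0.08206 × 650.15) = 17.81 mol
For 6.952 mol NH3, stoichiometry requires (5/4) × 6.952 = 8.690 mol O2; 17.81 mol is available, so NH3 is limiting.
n(H2O) = (6/4) × 6.952 = 10.43 mol
V(H2O) = nRT/P = 10.43 × 0.08206 × 424.15 / 0.531 = 683.7 L

684 L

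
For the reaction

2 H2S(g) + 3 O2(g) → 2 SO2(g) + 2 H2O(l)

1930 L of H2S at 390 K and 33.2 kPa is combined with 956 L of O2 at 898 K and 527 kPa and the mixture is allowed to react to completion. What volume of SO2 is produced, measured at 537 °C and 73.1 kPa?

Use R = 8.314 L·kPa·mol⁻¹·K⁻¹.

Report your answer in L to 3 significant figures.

1820 L

n(H2S) = PV/RT = (33.2 × 1930) / (8.314 × 390) = 19.76 mol
n(O2) = PV/RT = (527 × 956) / (8.314 × 898) = 67.48 mol
For 19.76 mol H2S, stoichiometry requires (3/2) × 19.76 = 29.64 mol O2; 67.48 mol is available, so H2S is limiting.
n(SO2) = (2/2) × 19.76 = 19.76 mol
V(SO2) = nRT/P = 19.76 × 8.314 × 810.15 / 73.1 = 1821 L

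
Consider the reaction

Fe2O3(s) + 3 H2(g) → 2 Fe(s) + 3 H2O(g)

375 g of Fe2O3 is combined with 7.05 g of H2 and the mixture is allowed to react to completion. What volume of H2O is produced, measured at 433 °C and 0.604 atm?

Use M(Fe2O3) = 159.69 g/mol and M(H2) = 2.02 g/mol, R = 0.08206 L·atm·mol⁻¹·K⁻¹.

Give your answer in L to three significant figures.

335 L

n(Fe2O3) = 375 / 159.69 = 2.348 mol
n(H2) = 7.05 / 2.02 = 3.490 mol
For 2.348 mol Fe2O3, stoichiometry requires (3/1) × 2.348 = 7.044 mol H2; 3.490 mol is available, so H2 is limiting.
n(H2O) = (3/3) × 3.490 = 3.490 mol
V(H2O) = nRT/P = 3.490 × 0.08206 × 706.15 / 0.604 = 334.8 L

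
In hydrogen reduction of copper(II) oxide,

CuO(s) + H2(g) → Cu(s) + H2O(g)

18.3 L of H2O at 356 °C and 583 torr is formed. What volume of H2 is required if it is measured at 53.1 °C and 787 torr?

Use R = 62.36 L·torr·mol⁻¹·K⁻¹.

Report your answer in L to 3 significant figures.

7.03 L

n(H2O) = PV/RT = (583 × 18.3) / (62.36 × 629.15) = 0.2719 mol
n(H2) = (1/1) × 0.2719 = 0.2719 mol
V = nRT/P = 0.2719 × 62.36 × 326.25 / 787 = 7.029 L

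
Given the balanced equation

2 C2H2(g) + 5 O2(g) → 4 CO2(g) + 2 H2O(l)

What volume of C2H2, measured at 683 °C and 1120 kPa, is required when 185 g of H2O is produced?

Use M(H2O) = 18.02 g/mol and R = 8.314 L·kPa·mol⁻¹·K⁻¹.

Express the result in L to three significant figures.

72.9 L

n(H2O) = 185.0 / 18.02 = 10.27 mol
n(C2H2) = (2/2) × 10.27 = 10.27 mol
V = nRT/P = 10.27 × 8.314 × 956.15 / 1120 = 72.89 L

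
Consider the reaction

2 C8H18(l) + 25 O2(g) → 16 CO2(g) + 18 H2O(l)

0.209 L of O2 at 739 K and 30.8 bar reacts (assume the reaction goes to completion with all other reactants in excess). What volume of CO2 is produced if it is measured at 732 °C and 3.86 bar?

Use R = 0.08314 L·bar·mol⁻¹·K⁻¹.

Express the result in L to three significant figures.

n(O2) = PV/RT = (30.8 × 0.209) / (0.08314 × 739) = 0.1048 mol
n(CO2) = (16/25) × 0.1048 = 0.06707 mol
V = nRT/P = 0.06707 × 0.08314 × 1005.15 / 3.86 = 1.452 L

1.45 L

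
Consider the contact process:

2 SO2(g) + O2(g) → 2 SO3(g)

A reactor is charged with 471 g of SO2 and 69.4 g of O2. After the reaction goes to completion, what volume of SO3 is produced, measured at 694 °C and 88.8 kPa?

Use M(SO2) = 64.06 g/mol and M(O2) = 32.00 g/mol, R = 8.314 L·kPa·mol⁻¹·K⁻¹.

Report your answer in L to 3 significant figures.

n(SO2) = 471 / 64.06 = 7.352 mol
n(O2) = 69.4 / 32.00 = 2.169 mol
For 7.352 mol SO2, stoichiometry requires (1/2) × 7.352 = 3.676 mol O2; 2.169 mol is available, so O2 is limiting.
n(SO3) = (2/1) × 2.169 = 4.338 mol
V(SO3) = nRT/P = 4.338 × 8.314 × 967.15 / 88.8 = 392.8 L

393 L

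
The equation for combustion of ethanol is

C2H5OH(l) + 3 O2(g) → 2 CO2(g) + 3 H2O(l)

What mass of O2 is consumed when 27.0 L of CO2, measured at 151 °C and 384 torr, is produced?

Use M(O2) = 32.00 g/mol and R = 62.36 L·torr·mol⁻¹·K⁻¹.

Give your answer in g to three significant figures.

n(CO2) = PV/RT = (384 × 27.0) / (62.36 × 424.15) = 0.3920 mol
n(O2) = (3/2) × 0.3920 = 0.5880 mol
m(O2) = 0.5880 × 32.00 = 18.82 g

18.8 g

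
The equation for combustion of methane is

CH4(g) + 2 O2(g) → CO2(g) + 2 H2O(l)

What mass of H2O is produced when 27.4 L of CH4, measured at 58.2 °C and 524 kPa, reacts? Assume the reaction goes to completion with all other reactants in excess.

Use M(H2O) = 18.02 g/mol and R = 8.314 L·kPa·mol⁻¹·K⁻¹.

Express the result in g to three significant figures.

188 g

n(CH4) = PV/RT = (524 × 27.4) / (8.314 × 331.35) = 5.212 mol
n(H2O) = (2/1) × 5.212 = 10.42 mol
m(H2O) = 10.42 × 18.02 = 187.8 g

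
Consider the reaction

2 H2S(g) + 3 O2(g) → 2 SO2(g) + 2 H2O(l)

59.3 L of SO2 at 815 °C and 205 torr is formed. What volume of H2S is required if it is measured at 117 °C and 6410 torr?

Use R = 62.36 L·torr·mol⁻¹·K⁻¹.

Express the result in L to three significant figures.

0.680 L

n(SO2) = PV/RT = (205 × 59.3) / (62.36 × 1088.15) = 0.1791 mol
n(H2S) = (2/2) × 0.1791 = 0.1791 mol
V = nRT/P = 0.1791 × 62.36 × 390.15 / 6410 = 0.6798 L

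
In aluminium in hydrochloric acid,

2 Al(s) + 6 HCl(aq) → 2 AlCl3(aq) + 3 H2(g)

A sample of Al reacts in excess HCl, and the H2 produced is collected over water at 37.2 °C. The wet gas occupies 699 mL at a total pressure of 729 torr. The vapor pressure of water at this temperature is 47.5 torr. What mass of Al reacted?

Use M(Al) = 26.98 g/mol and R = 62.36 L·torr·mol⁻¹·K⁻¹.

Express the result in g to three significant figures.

0.443 g

P(H2) = 729 − 47.5 = 681.5 torr
n(H2) = PV/RT = (681.5 × 0.6990) / (62.36 × 310.35) = 0.02461 mol
n(Al) = (2/3) × 0.02461 = 0.01641 mol
m(Al) = 0.01641 × 26.98 = 0.4427 g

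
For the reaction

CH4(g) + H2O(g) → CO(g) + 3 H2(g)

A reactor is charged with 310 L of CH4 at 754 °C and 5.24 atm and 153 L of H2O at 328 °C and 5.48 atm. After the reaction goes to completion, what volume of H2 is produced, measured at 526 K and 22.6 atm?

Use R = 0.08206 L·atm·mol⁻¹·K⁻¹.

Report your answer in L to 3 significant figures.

n(CH4) = PV/RT = (5.24 × 310) / (0.08206 × 1027.15) = 19.27 mol
n(H2O) = PV/RT = (5.48 × 153) / (0.08206 × 601.15) = 17.00 mol
For 19.27 mol CH4, stoichiometry requires (1/1) × 19.27 = 19.27 mol H2O; 17.00 mol is available, so H2O is limiting.
n(H2) = (3/1) × 17.00 = 51.00 mol
V(H2) = nRT/P = 51.00 × 0.08206 × 526 / 22.6 = 97.40 L

97.4 L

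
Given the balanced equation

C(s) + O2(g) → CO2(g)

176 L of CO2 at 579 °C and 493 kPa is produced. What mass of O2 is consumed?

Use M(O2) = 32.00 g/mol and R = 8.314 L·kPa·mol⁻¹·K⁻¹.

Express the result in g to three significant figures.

n(CO2) = PV/RT = (493 × 176) / (8.314 × 852.15) = 12.25 mol
n(O2) = (1/1) × 12.25 = 12.25 mol
m(O2) = 12.25 × 32.00 = 392.0 g

392 g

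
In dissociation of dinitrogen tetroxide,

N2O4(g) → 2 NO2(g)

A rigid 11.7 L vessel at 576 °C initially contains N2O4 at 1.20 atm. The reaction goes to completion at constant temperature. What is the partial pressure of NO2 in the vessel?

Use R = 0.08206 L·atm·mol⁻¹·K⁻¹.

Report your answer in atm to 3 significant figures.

n(N2O4)₀ = PV/RT = (1.20 × 11.7) / (0.08206 × 849.15) = 0.2015 mol
n(NO2) = (2/1) × 0.2015 = 0.4030 mol
P(NO2) = nRT/V = 0.4030 × 0.08206 × 849.15 / 11.7 = 2.400 atm

2.40 atm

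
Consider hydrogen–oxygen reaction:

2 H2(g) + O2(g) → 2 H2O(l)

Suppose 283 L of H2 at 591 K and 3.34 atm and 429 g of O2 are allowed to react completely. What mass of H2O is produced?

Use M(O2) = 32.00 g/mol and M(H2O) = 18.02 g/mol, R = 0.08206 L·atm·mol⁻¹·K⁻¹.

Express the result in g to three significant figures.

351 g

n(H2) = PV/RT = (3.34 × 283) / (0.08206 × 591) = 19.49 mol
n(O2) = 429 / 32.00 = 13.41 mol
For 19.49 mol H2, stoichiometry requires (1/2) × 19.49 = 9.745 mol O2; 13.41 mol is available, so H2 is limiting.
n(H2O) = (2/2) × 19.49 = 19.49 mol
m(H2O) = 19.49 × 18.02 = 351.2 g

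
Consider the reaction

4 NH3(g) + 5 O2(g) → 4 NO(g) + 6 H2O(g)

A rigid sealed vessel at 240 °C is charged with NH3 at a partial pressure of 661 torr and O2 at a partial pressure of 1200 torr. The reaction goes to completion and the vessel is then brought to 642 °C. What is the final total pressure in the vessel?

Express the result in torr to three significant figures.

3610 torr

At constant V, partial pressures at 240 °C are proportional to moles, so apply stoichiometry directly to pressures.
P(O2) required for 661 torr of NH3 = (5/4) × 661 = 826.2 torr; available 1200 torr, so NH3 is limiting.
P(O2) remaining = 1200 − (5/4) × 661 = 373.8 torr
P(gaseous products) = (4+6)/4 × 661 = 1652 torr
P_total at 240 °C = 373.8 + 1652 = 2026 torr
Scaling to 642 °C: P = 2026 × 915.15/513.15 = 3613 torr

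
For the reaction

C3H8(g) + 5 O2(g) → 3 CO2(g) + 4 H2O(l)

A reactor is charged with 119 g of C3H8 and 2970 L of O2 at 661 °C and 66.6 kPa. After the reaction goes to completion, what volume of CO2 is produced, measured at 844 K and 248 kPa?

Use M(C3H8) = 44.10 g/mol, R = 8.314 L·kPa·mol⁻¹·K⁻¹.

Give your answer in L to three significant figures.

229 L

n(C3H8) = 119 / 44.10 = 2.698 mol
n(O2) = PV/RT = (66.6 × 2970) / (8.314 × 934.15) = 25.47 mol
For 2.698 mol C3H8, stoichiometry requires (5/1) × 2.698 = 13.49 mol O2; 25.47 mol is available, so C3H8 is limiting.
n(CO2) = (3/1) × 2.698 = 8.094 mol
V(CO2) = nRT/P = 8.094 × 8.314 × 844 / 248 = 229.0 L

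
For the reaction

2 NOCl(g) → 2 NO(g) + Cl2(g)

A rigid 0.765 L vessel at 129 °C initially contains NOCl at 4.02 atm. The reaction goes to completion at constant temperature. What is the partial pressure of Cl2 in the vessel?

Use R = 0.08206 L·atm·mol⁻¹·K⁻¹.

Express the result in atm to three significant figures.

n(NOCl)₀ = PV/RT = (4.02 × 0.765) / (0.08206 × 402.15) = 0.09319 mol
n(Cl2) = (1/2) × 0.09319 = 0.04659 mol
P(Cl2) = nRT/V = 0.04659 × 0.08206 × 402.15 / 0.765 = 2.010 atm

2.01 atm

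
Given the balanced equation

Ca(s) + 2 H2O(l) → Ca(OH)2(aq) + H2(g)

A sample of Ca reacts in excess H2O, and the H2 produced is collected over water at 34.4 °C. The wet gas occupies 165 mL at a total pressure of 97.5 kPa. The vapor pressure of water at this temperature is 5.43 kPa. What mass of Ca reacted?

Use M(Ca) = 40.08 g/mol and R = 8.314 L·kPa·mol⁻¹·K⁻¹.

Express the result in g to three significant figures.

P(H2) = 97.5 − 5.43 = 92.07 kPa
n(H2) = PV/RT = (92.07 × 0.1650) / (8.314 × 307.55) = 0.005941 mol
n(Ca) = (1/1) × 0.005941 = 0.005941 mol
m(Ca) = 0.005941 × 40.08 = 0.2381 g

0.238 g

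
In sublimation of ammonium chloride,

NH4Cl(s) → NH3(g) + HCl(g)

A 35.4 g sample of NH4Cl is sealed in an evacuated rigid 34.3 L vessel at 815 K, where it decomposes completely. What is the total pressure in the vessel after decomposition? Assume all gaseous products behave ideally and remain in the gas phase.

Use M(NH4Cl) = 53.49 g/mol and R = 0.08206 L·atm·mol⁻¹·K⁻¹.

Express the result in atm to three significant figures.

2.58 atm

n(NH4Cl) = 35.4 / 53.49 = 0.6618 mol
n(gas produced) = (2/1) × 0.6618 = 1.324 mol
P = nRT/V = 1.324 × 0.08206 × 815 / 34.3 = 2.582 atm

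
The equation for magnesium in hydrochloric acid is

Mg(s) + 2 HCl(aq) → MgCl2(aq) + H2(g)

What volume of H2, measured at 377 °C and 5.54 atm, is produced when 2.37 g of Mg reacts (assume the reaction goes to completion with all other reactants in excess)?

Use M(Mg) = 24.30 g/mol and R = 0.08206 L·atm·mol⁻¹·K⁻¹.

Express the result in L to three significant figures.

0.939 L

n(Mg) = 2.370 / 24.30 = 0.09753 mol
n(H2) = (1/1) × 0.09753 = 0.09753 mol
V = nRT/P = 0.09753 × 0.08206 × 650.15 / 5.54 = 0.9392 L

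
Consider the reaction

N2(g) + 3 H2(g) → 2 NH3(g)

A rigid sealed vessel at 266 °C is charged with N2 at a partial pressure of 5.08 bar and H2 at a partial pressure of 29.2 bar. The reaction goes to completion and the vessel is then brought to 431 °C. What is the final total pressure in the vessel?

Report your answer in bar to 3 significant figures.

At constant V, partial pressures at 266 °C are proportional to moles, so apply stoichiometry directly to pressures.
P(H2) required for 5.08 bar of N2 = (3/1) × 5.08 = 15.24 bar; available 29.2 bar, so N2 is limiting.
P(H2) remaining = 29.2 − (3/1) × 5.08 = 13.96 bar
P(gaseous products) = (2)/1 × 5.08 = 10.16 bar
P_total at 266 °C = 13.96 + 10.16 = 24.12 bar
Scaling to 431 °C: P = 24.12 × 704.15/539.15 = 31.50 bar

31.5 bar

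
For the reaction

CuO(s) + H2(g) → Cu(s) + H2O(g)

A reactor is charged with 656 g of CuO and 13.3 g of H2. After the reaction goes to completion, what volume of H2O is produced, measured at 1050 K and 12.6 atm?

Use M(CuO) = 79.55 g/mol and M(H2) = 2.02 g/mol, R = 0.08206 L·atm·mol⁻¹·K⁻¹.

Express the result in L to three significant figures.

n(CuO) = 656 / 79.55 = 8.246 mol
n(H2) = 13.3 / 2.02 = 6.584 mol
For 8.246 mol CuO, stoichiometry requires (1/1) × 8.246 = 8.246 mol H2; 6.584 mol is available, so H2 is limiting.
n(H2O) = (1/1) × 6.584 = 6.584 mol
V(H2O) = nRT/P = 6.584 × 0.08206 × 1050 / 12.6 = 45.02 L

45.0 L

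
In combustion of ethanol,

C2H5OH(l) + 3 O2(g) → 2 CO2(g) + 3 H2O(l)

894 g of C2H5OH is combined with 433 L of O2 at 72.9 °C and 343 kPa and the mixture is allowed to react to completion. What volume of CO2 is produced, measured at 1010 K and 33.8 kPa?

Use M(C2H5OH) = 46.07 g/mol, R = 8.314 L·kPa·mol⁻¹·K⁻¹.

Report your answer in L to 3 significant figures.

8550 L

n(C2H5OH) = 894 / 46.07 = 19.41 mol
n(O2) = PV/RT = (343 × 433) / (8.314 × 346.05) = 51.62 mol
For 19.41 mol C2H5OH, stoichiometry requires (3/1) × 19.41 = 58.23 mol O2; 51.62 mol is available, so O2 is limiting.
n(CO2) = (2/3) × 51.62 = 34.41 mol
V(CO2) = nRT/P = 34.41 × 8.314 × 1010 / 33.8 = 8549 L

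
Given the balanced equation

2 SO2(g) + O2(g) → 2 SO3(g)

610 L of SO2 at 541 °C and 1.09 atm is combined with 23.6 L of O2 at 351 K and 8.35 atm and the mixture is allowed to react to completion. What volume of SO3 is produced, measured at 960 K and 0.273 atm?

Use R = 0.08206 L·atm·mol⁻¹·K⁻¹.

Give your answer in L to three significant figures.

2870 L

n(SO2) = PV/RT = (1.09 × 610) / (0.08206 × 814.15) = 9.952 mol
n(O2) = PV/RT = (8.35 × 23.6) / (0.08206 × 351) = 6.842 mol
For 9.952 mol SO2, stoichiometry requires (1/2) × 9.952 = 4.976 mol O2; 6.842 mol is available, so SO2 is limiting.
n(SO3) = (2/2) × 9.952 = 9.952 mol
V(SO3) = nRT/P = 9.952 × 0.08206 × 960 / 0.273 = 2872 L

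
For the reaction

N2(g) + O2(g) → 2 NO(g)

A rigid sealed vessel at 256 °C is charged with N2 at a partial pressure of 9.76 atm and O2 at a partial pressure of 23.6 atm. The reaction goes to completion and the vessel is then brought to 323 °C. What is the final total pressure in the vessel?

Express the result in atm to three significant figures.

37.6 atm

With V and T fixed, P_i ∝ n_i, so the mole ratios apply directly to partial pressures at 256 °C.
P(O2) required for 9.76 atm of N2 = (1/1) × 9.76 = 9.760 atm; available 23.6 atm, so N2 is limiting.
P(O2) remaining = 23.6 − (1/1) × 9.76 = 13.84 atm
P(gaseous products) = (2)/1 × 9.76 = 19.52 atm
P_total at 256 °C = 13.84 + 19.52 = 33.36 atm
Scaling to 323 °C: P = 33.36 × 596.15/529.15 = 37.58 atm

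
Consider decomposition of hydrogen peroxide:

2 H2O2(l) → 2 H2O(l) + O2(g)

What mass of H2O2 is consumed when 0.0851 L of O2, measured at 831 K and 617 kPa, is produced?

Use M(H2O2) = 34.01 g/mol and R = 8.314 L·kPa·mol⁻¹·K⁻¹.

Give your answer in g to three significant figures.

0.517 g

n(O2) = PV/RT = (617 × 0.0851) / (8.314 × 831) = 0.007600 mol
n(H2O2) = (2/1) × 0.007600 = 0.01520 mol
m(H2O2) = 0.01520 × 34.01 = 0.5170 g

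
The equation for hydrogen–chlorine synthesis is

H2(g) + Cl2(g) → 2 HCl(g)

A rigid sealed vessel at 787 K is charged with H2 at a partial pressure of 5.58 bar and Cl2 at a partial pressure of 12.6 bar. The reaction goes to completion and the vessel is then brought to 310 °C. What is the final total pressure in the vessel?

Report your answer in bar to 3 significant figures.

13.5 bar

At constant V, partial pressures at 787 K are proportional to moles, so apply stoichiometry directly to pressures.
P(Cl2) required for 5.58 bar of H2 = (1/1) × 5.58 = 5.580 bar; available 12.6 bar, so H2 is limiting.
P(Cl2) remaining = 12.6 − (1/1) × 5.58 = 7.020 bar
P(gaseous products) = (2)/1 × 5.58 = 11.16 bar
P_total at 787 K = 7.020 + 11.16 = 18.18 bar
Scaling to 310 °C: P = 18.18 × 583.15/787 = 13.47 bar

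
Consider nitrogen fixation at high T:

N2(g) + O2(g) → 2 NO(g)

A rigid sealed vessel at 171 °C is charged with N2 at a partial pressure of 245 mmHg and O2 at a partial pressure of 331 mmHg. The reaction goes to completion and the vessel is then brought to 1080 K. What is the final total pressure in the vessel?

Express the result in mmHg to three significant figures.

Because the vessel is rigid and T is held at 171 °C, work the stoichiometry in partial pressures (P_i = n_iRT/V).
P(O2) required for 245 mmHg of N2 = (1/1) × 245 = 245.0 mmHg; available 331 mmHg, so N2 is limiting.
P(O2) remaining = 331 − (1/1) × 245 = 86.00 mmHg
P(gaseous products) = (2)/1 × 245 = 490.0 mmHg
P_total at 171 °C = 86.00 + 490.0 = 576.0 mmHg
Scaling to 1080 K: P = 576.0 × 1080/444.15 = 1401 mmHg

1400 mmHg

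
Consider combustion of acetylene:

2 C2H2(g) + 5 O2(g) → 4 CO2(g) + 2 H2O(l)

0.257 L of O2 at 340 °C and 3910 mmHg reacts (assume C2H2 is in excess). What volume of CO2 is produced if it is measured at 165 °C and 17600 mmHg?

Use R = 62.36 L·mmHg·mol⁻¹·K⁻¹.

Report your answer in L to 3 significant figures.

n(O2) = PV/RT = (3910 × 0.257) / (62.36 × 613.15) = 0.02628 mol
n(CO2) = (4/5) × 0.02628 = 0.02102 mol
V = nRT/P = 0.02102 × 62.36 × 438.15 / 17600 = 0.03263 L

0.0326 L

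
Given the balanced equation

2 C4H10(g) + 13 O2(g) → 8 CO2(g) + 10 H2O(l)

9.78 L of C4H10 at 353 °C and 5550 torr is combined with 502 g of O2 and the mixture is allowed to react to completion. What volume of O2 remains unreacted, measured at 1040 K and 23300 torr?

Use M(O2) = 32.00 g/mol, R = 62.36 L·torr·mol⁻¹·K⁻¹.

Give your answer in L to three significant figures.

18.5 L

n(C4H10) = PV/RT = (5550 × 9.78) / (62.36 × 626.15) = 1.390 mol
n(O2) = 502 / 32.00 = 15.69 mol
For 1.390 mol C4H10, stoichiometry requires (13/2) × 1.390 = 9.035 mol O2; 15.69 mol is available, so C4H10 is limiting.
n(O2) consumed = (13/2) × 1.390 = 9.035 mol; remaining = 15.69 − 9.035 = 6.655 mol
V(O2) = nRT/P = 6.655 × 62.36 × 1040 / 23300 = 18.52 L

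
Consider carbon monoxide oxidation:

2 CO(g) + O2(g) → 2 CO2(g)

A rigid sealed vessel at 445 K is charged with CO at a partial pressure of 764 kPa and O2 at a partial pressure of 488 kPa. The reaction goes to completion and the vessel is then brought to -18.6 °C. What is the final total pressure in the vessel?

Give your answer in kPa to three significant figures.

498 kPa

At constant V, partial pressures at 445 K are proportional to moles, so apply stoichiometry directly to pressures.
P(O2) required for 764 kPa of CO = (1/2) × 764 = 382.0 kPa; available 488 kPa, so CO is limiting.
P(O2) remaining = 488 − (1/2) × 764 = 106.0 kPa
P(gaseous products) = (2)/2 × 764 = 764.0 kPa
P_total at 445 K = 106.0 + 764.0 = 870.0 kPa
Scaling to -18.6 °C: P = 870.0 × 254.55/445 = 497.7 kPa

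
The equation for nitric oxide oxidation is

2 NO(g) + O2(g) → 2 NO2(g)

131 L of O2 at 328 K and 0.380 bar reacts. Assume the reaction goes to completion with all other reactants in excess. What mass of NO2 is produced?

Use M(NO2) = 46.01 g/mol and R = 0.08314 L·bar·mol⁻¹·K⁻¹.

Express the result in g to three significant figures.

168 g

n(O2) = PV/RT = (0.380 × 131) / (0.08314 × 328) = 1.825 mol
n(NO2) = (2/1) × 1.825 = 3.650 mol
m(NO2) = 3.650 × 46.01 = 167.9 g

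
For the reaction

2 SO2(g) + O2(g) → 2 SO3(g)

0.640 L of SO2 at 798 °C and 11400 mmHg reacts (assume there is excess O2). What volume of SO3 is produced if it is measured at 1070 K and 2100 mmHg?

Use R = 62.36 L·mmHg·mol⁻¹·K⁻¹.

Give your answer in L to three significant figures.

n(SO2) = PV/RT = (11400 × 0.640) / (62.36 × 1071.15) = 0.1092 mol
n(SO3) = (2/2) × 0.1092 = 0.1092 mol
V = nRT/P = 0.1092 × 62.36 × 1070 / 2100 = 3.470 L

3.47 L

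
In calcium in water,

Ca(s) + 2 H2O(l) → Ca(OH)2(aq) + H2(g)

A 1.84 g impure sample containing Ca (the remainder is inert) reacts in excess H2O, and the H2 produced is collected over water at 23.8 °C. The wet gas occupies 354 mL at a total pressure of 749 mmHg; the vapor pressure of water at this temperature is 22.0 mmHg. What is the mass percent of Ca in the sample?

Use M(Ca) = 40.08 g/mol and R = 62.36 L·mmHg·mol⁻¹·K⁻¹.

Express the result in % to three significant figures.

P(H2) = 749 − 22.0 = 727.0 mmHg
n(H2) = PV/RT = (727.0 × 0.3540) / (62.36 × 296.95) = 0.01390 mol
n(Ca) = (1/1) × 0.01390 = 0.01390 mol
m(Ca) = 0.01390 × 40.08 = 0.5571 g
%Ca = 0.5571 / 1.84 × 100 = 30.28%

30.3 %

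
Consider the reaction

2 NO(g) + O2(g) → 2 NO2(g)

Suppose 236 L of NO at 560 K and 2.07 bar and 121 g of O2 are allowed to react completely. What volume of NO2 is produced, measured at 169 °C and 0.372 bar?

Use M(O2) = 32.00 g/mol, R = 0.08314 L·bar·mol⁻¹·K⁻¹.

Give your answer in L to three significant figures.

747 L

n(NO) = PV/RT = (2.07 × 236) / (0.08314 × 560) = 10.49 mol
n(O2) = 121 / 32.00 = 3.781 mol
For 10.49 mol NO, stoichiometry requires (1/2) × 10.49 = 5.245 mol O2; 3.781 mol is available, so O2 is limiting.
n(NO2) = (2/1) × 3.781 = 7.562 mol
V(NO2) = nRT/P = 7.562 × 0.08314 × 442.15 / 0.372 = 747.3 L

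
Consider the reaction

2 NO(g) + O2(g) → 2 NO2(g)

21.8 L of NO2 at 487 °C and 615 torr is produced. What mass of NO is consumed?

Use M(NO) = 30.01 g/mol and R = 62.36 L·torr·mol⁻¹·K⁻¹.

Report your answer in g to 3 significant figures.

n(NO2) = PV/RT = (615 × 21.8) / (62.36 × 760.15) = 0.2828 mol
n(NO) = (2/2) × 0.2828 = 0.2828 mol
m(NO) = 0.2828 × 30.01 = 8.487 g

8.49 g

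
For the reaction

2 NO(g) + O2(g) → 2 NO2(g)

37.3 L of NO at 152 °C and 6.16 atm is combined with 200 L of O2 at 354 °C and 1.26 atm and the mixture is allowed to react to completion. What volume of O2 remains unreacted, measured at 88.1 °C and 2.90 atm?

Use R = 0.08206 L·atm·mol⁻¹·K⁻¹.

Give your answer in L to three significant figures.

16.4 L

n(NO) = PV/RT = (6.16 × 37.3) / (0.08206 × 425.15) = 6.586 mol
n(O2) = PV/RT = (1.26 × 200) / (0.08206 × 627.15) = 4.897 mol
For 6.586 mol NO, stoichiometry requires (1/2) × 6.586 = 3.293 mol O2; 4.897 mol is available, so NO is limiting.
n(O2) consumed = (1/2) × 6.586 = 3.293 mol; remaining = 4.897 − 3.293 = 1.604 mol
V(O2) = nRT/P = 1.604 × 0.08206 × 361.25 / 2.90 = 16.40 L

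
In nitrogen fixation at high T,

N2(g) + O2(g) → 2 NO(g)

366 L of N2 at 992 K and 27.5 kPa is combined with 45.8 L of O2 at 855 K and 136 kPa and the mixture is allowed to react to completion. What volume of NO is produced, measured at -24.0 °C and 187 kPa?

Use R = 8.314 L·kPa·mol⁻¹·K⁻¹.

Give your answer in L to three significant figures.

19.4 L

n(N2) = PV/RT = (27.5 × 366) / (8.314 × 992) = 1.220 mol
n(O2) = PV/RT = (136 × 45.8) / (8.314 × 855) = 0.8763 mol
For 1.220 mol N2, stoichiometry requires (1/1) × 1.220 = 1.220 mol O2; 0.8763 mol is available, so O2 is limiting.
n(NO) = (2/1) × 0.8763 = 1.753 mol
V(NO) = nRT/P = 1.753 × 8.314 × 249.15 / 187 = 19.42 L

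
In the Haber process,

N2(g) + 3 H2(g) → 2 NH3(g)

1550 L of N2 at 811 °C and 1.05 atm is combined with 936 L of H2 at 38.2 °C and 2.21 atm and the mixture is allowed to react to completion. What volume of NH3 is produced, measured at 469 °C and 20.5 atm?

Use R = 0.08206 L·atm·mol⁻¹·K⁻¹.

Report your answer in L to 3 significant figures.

109 L

n(N2) = PV/RT = (1.05 × 1550) / (0.08206 × 1084.15) = 18.29 mol
n(H2) = PV/RT = (2.21 × 936) / (0.08206 × 311.35) = 80.96 mol
For 18.29 mol N2, stoichiometry requires (3/1) × 18.29 = 54.87 mol H2; 80.96 mol is available, so N2 is limiting.
n(NH3) = (2/1) × 18.29 = 36.58 mol
V(NH3) = nRT/P = 36.58 × 0.08206 × 742.15 / 20.5 = 108.7 L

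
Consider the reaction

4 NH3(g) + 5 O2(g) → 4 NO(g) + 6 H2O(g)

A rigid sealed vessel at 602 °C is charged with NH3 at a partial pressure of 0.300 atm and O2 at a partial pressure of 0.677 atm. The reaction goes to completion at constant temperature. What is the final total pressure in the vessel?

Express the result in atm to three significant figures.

With V and T fixed, P_i ∝ n_i, so the mole ratios apply directly to partial pressures at 602 °C.
P(O2) required for 0.300 atm of NH3 = (5/4) × 0.300 = 0.3750 atm; available 0.677 atm, so NH3 is limiting.
P(O2) remaining = 0.677 − (5/4) × 0.300 = 0.3020 atm
P(gaseous products) = (4+6)/4 × 0.300 = 0.7500 atm
P_total at 602 °C = 0.3020 + 0.7500 = 1.052 atm

1.05 atm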